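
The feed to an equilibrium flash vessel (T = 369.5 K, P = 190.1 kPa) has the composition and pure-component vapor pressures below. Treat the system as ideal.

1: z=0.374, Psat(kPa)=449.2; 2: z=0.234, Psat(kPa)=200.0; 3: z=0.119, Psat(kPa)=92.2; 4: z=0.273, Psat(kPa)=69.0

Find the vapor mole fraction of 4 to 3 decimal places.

Raoult's law: Kᵢ = Pᵢˢᵃᵗ/P = Pᵢˢᵃᵗ/190.1.
  K_1 = 449.2/190.1 = 2.36297, K_2 = 200.0/190.1 = 1.05208, K_3 = 92.2/190.1 = 0.48501, K_4 = 69.0/190.1 = 0.36297
Material balance + equilibrium reduce to Σ zᵢ(Kᵢ−1)/(1+ψ(Kᵢ−1)) = 0.
Feasibility: ΣzᵢKᵢ = 1.287, Σzᵢ/Kᵢ = 1.378 — both > 1, two phases present.
Iterate (Newton) starting at ψ = 0.68:
  ψ = 0.680: g = -0.1248, g' = -0.607 → ψ = 0.474
  ψ = 0.474: g = -0.0089, g' = -0.540 → ψ = 0.458
Converged at ψ = 0.458.
Compositions from xᵢ = zᵢ/(1+ψ(Kᵢ−1)), yᵢ = Kᵢxᵢ:
  1: x = 0.230, y = 0.544
  2: x = 0.229, y = 0.240
  3: x = 0.156, y = 0.076
  4: x = 0.385, y = 0.140

y_4 = 0.140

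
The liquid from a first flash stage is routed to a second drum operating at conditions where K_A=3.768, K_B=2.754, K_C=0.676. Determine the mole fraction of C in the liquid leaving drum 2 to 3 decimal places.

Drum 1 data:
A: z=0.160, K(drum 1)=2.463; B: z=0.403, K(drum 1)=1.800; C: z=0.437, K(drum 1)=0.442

x_C (drum 2) = 0.857

Drum 1:
Material balance + equilibrium reduce to Σ zᵢ(Kᵢ−1)/(1+ψ₁(Kᵢ−1)) = 0.
Feasibility: ΣzᵢKᵢ = 1.313, Σzᵢ/Kᵢ = 1.278 — both > 1, two phases present.
Newton–Raphson from ψ₁ = 0.5:
  ψ₁ = 0.500: g = 0.0273, g' = -0.508 → ψ₁ = 0.554
  ψ₁ = 0.554: g = -0.0001, g' = -0.513 → ψ₁ = 0.553
Converged at ψ₁ = 0.553.
Drum-1 compositions:
  A: x = 0.088, y = 0.218
  B: x = 0.279, y = 0.503
  C: x = 0.632, y = 0.279
Drum-2 feed = drum-1 liquid: z₂ = (0.0884, 0.2793, 0.6323).
Drum 2:
Material balance + equilibrium reduce to Σ zᵢ(Kᵢ−1)/(1+ψ₂(Kᵢ−1)) = 0.
g(0) = ΣzᵢKᵢ − 1 = 0.530 and g(1) = 1 − Σzᵢ/Kᵢ = -0.060, so a root lies in (0, 1).
Newton–Raphson from ψ₂ = 0.5:
  ψ₂ = 0.500: g = 0.1192, g' = -0.458 → ψ₂ = 0.761
  ψ₂ = 0.761: g = 0.0169, g' = -0.345 → ψ₂ = 0.809
  ψ₂ = 0.809: g = 0.0003, g' = -0.333 → ψ₂ = 0.810
Converged at ψ₂ = 0.810.
  A: x = 0.027, y = 0.103
  B: x = 0.115, y = 0.318
  C: x = 0.857, y = 0.580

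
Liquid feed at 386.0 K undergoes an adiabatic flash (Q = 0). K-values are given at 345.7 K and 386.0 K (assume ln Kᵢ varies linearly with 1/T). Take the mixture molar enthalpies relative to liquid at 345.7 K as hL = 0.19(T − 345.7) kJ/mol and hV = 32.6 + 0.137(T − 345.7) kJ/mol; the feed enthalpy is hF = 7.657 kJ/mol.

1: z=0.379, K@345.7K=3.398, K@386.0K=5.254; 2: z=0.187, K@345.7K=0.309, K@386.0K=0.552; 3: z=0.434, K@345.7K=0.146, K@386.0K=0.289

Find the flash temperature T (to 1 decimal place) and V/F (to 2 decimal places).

T = 347.7 K, V/F = 0.22

Adiabatic flash: solve Rachford–Rice at each trial T, then check hF = ψ·hV(T) + (1−ψ)·hL(T).
  T = 345.7 K: K = (3.398, 0.309, 0.146), RR gives ψ = 0.211, H_out = 6.881 kJ/mol
  T = 386.0 K: K = (5.254, 0.552, 0.289), RR gives ψ = 0.446, H_out = 21.242 kJ/mol
  T = 365.9 K: K = (4.279, 0.420, 0.209), RR gives ψ = 0.329, H_out = 14.212 kJ/mol
  T = 355.8 K: K = (3.825, 0.362, 0.176), RR gives ψ = 0.272, H_out = 10.641 kJ/mol
  T = 350.8 K: K = (3.611, 0.335, 0.161), RR gives ψ = 0.243, H_out = 8.812 kJ/mol
  T = 348.2 K: K = (3.501, 0.322, 0.153), RR gives ψ = 0.227, H_out = 7.837 kJ/mol
  T = 346.9 K: K = (3.447, 0.315, 0.149), RR gives ψ = 0.219, H_out = 7.343 kJ/mol
Linear interpolation between T = 346.9 (H_out = 7.343) and T = 348.2 (H_out = 7.837) on hF = 7.657 gives T ≈ 347.7 K, at which ψ = 0.22.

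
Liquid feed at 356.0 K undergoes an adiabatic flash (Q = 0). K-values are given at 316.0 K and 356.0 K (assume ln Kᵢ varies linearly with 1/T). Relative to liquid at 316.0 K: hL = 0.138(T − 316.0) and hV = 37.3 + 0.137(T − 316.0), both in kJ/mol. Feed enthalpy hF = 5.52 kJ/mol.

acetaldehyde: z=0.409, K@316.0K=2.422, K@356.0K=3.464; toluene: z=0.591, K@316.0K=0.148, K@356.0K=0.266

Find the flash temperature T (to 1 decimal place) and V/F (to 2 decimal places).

Adiabatic flash: solve Rachford–Rice at each trial T, then check hF = ψ·hV(T) + (1−ψ)·hL(T).
  T = 316.0 K: K = (2.422, 0.148), RR gives ψ = 0.064, H_out = 2.403 kJ/mol
  T = 356.0 K: K = (3.464, 0.266), RR gives ψ = 0.317, H_out = 17.345 kJ/mol
  T = 336.0 K: K = (2.928, 0.202), RR gives ψ = 0.206, H_out = 10.434 kJ/mol
  T = 326.0 K: K = (2.671, 0.174), RR gives ψ = 0.141, H_out = 6.645 kJ/mol
  T = 321.0 K: K = (2.545, 0.161), RR gives ψ = 0.105, H_out = 4.596 kJ/mol
  T = 323.5 K: K = (2.608, 0.167), RR gives ψ = 0.123, H_out = 5.636 kJ/mol
  T = 322.2 K: K = (2.575, 0.164), RR gives ψ = 0.114, H_out = 5.100 kJ/mol
Linear interpolation between T = 322.2 (H_out = 5.100) and T = 323.5 (H_out = 5.636) on hF = 5.52 gives T ≈ 323.2 K, at which ψ = 0.12.

T = 323.2 K, V/F = 0.12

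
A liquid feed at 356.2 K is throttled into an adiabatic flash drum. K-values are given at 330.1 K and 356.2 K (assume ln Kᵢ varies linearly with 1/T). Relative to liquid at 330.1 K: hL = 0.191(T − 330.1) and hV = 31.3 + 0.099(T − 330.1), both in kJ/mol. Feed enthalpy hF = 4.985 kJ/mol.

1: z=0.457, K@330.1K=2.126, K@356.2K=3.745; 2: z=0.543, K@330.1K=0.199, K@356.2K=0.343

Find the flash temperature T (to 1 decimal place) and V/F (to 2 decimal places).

T = 332.6 K, V/F = 0.15

Adiabatic flash: solve Rachford–Rice at each trial T, then check hF = ψ·hV(T) + (1−ψ)·hL(T).
  T = 330.1 K: K = (2.126, 0.199), RR gives ψ = 0.088, H_out = 2.764 kJ/mol
  T = 356.2 K: K = (3.745, 0.343), RR gives ψ = 0.498, H_out = 19.370 kJ/mol
  T = 343.1 K: K = (2.849, 0.264), RR gives ψ = 0.327, H_out = 12.328 kJ/mol
  T = 336.6 K: K = (2.468, 0.230), RR gives ψ = 0.223, H_out = 8.101 kJ/mol
  T = 333.4 K: K = (2.295, 0.214), RR gives ψ = 0.162, H_out = 5.660 kJ/mol
  T = 331.8 K: K = (2.212, 0.207), RR gives ψ = 0.128, H_out = 4.312 kJ/mol
Linear interpolation between T = 331.8 (H_out = 4.312) and T = 333.4 (H_out = 5.660) on hF = 4.985 gives T ≈ 332.6 K, at which ψ = 0.15.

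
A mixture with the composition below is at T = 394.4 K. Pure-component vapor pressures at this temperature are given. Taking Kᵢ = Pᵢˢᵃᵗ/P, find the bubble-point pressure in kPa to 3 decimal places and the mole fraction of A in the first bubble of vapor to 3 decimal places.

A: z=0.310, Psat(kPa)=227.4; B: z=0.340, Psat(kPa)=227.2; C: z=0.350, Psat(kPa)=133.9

Pbub = 194.607 kPa, y_A = 0.362

At the bubble point ψ → 0, so ΣzᵢKᵢ = 1 with Kᵢ = Pᵢˢᵃᵗ/P ⇒ P = ΣzᵢPᵢˢᵃᵗ.
P = 0.310·227.4 + 0.340·227.2 + 0.350·133.9 = 194.607 kPa
yᵢ = zᵢPᵢˢᵃᵗ/P ⇒ y_A = 0.310·227.4/194.607 = 0.362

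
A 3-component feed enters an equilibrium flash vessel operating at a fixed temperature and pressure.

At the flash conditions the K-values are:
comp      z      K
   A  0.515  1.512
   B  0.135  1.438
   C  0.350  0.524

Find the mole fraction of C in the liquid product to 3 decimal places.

Newton–Raphson from ψ = 0.5:
  ψ = 0.500: g = 0.0398, g' = -0.240 → ψ = 0.666
  ψ = 0.666: g = -0.0016, g' = -0.261 → ψ = 0.660
Converged at ψ = 0.660.
Compositions from xᵢ = zᵢ/(1+ψ(Kᵢ−1)), yᵢ = Kᵢxᵢ:
  A: x = 0.385, y = 0.582
  B: x = 0.105, y = 0.151
  C: x = 0.510, y = 0.267

x_C = 0.510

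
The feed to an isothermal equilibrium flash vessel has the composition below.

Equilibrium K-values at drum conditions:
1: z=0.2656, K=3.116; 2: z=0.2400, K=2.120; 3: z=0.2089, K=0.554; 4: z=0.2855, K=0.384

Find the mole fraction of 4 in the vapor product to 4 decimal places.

Newton–Raphson from V/F = 0.3:
  V/F = 0.3000: g = 0.22168, g' = -0.8320 → V/F = 0.5664
  V/F = 0.5664: g = 0.02531, g' = -0.6887 → V/F = 0.6032
Converged at V/F = 0.6032.
Compositions from xᵢ = zᵢ/(1+V/F(Kᵢ−1)), yᵢ = Kᵢxᵢ:
  1: x = 0.1167, y = 0.3636
  2: x = 0.1432, y = 0.3037
  3: x = 0.2858, y = 0.1583
  4: x = 0.4543, y = 0.1745

y_4 = 0.1745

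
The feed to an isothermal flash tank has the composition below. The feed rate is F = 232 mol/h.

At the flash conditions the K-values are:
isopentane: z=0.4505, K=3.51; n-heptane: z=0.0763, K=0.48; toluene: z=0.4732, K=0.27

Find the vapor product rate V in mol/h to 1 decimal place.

V = 97.7 mol/h

Let β = V/F and solve Σ zᵢ(Kᵢ−1)/(1+β(Kᵢ−1)) = 0.
g(0) = ΣzᵢKᵢ − 1 = 0.7456 and g(1) = 1 − Σzᵢ/Kᵢ = -1.0399, so a root lies in (0, 1).
Iterate (Newton) starting at β = 0.45:
  β = 0.4500: g = -0.03523, g' = -1.2203 → β = 0.4211
  β = 0.4211: g = 0.00013, g' = -1.2303 → β = 0.4212
Converged at β = 0.4212.
Then V = β·F = 0.4212·232 = 97.7 mol/h and L = F − V = 134.3 mol/h.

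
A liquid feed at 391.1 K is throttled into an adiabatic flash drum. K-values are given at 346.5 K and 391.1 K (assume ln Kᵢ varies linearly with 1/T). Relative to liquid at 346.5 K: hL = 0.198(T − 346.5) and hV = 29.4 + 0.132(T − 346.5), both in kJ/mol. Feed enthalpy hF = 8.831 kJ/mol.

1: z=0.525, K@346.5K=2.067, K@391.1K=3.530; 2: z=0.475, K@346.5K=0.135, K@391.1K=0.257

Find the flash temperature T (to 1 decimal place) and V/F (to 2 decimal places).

T = 354.3 K, V/F = 0.25

Adiabatic flash: solve Rachford–Rice at each trial T, then check hF = ψ·hV(T) + (1−ψ)·hL(T).
  T = 346.5 K: K = (2.067, 0.135), RR gives ψ = 0.162, H_out = 4.756 kJ/mol
  T = 391.1 K: K = (3.530, 0.257), RR gives ψ = 0.519, H_out = 22.558 kJ/mol
  T = 368.8 K: K = (2.745, 0.190), RR gives ψ = 0.376, H_out = 14.914 kJ/mol
  T = 357.6 K: K = (2.391, 0.161), RR gives ψ = 0.284, H_out = 10.345 kJ/mol
  T = 352.1 K: K = (2.227, 0.148), RR gives ψ = 0.229, H_out = 7.754 kJ/mol
  T = 354.9 K: K = (2.310, 0.154), RR gives ψ = 0.258, H_out = 9.110 kJ/mol
  T = 353.5 K: K = (2.268, 0.151), RR gives ψ = 0.244, H_out = 8.442 kJ/mol
Linear interpolation between T = 353.5 (H_out = 8.442) and T = 354.9 (H_out = 9.110) on hF = 8.831 gives T ≈ 354.3 K, at which ψ = 0.25.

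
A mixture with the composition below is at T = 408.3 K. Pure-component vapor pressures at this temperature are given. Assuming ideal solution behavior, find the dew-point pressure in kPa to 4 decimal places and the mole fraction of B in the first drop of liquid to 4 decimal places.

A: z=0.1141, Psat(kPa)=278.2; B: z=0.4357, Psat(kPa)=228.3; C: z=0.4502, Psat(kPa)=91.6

Pdew = 138.2469 kPa, x_B = 0.2638

At the dew point ψ → 1, so Σzᵢ/Kᵢ = 1 with Kᵢ = Pᵢˢᵃᵗ/P ⇒ 1/P = Σzᵢ/Pᵢˢᵃᵗ.
1/P = 0.1141/278.2 + 0.4357/228.3 + 0.4502/91.6 = 0.0072334 ⇒ P = 138.2469 kPa
xᵢ = zᵢP/Pᵢˢᵃᵗ ⇒ x_B = 0.4357·138.2469/228.3 = 0.2638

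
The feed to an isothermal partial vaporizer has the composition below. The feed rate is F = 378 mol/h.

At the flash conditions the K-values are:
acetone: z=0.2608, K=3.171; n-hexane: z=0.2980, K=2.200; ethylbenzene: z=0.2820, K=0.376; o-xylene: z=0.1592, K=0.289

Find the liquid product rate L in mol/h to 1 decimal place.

Let β = V/F and solve Σ zᵢ(Kᵢ−1)/(1+β(Kᵢ−1)) = 0.
Check two-phase: ΣzᵢKᵢ = 1.6346 > 1 and Σzᵢ/Kᵢ = 1.5186 > 1, so g(0) = 0.6346 > 0 and g(1) = -0.5186 < 0.
Iterate (Newton) starting at β = 0.5:
  β = 0.5000: g = 0.06360, g' = -0.8760 → β = 0.5726
  β = 0.5726: g = -0.00034, g' = -0.8898 → β = 0.5722
Converged at β = 0.5722.
Then V = β·F = 0.5722·378 = 216.3 mol/h and L = F − V = 161.7 mol/h.

L = 161.7 mol/h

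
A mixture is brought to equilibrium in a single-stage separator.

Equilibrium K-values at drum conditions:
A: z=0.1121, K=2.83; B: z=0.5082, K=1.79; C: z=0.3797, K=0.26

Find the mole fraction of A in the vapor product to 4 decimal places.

y_A = 0.1770

Rachford–Rice: g(ψ) = Σ zᵢ(Kᵢ−1)/(1+ψ(Kᵢ−1)) = 0.
g(0) = ΣzᵢKᵢ − 1 = 0.3256 and g(1) = 1 − Σzᵢ/Kᵢ = -0.7839, so a root lies in (0, 1).
Newton iteration, ψ⁰ = 0.5:
  ψ = 0.5000: g = -0.05107, g' = -0.7892 → ψ = 0.4353
  ψ = 0.4353: g = -0.00156, g' = -0.7444 → ψ = 0.4332
Converged at ψ = 0.4332.
Compositions from xᵢ = zᵢ/(1+ψ(Kᵢ−1)), yᵢ = Kᵢxᵢ:
  A: x = 0.0625, y = 0.1770
  B: x = 0.3786, y = 0.6777
  C: x = 0.5588, y = 0.1453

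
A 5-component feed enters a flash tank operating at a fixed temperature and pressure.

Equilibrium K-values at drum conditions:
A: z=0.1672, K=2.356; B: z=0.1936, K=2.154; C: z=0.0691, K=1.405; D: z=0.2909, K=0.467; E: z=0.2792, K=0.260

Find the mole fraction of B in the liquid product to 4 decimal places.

Material balance + equilibrium reduce to Σ zᵢ(Kᵢ−1)/(1+β(Kᵢ−1)) = 0.
Check two-phase: ΣzᵢKᵢ = 1.1165 > 1 and Σzᵢ/Kᵢ = 1.9068 > 1, so g(0) = 0.1165 > 0 and g(1) = -0.9068 < 0.
Iterate (Newton) starting at β = 0.5:
  β = 0.5000: g = -0.23927, g' = -0.7595 → β = 0.1850
  β = 0.1850: g = -0.01997, g' = -0.6883 → β = 0.1560
  β = 0.1560: g = 0.00014, g' = -0.6984 → β = 0.1562
Converged at β = 0.1562.
Compositions from xᵢ = zᵢ/(1+β(Kᵢ−1)), yᵢ = Kᵢxᵢ:
  A: x = 0.1380, y = 0.3251
  B: x = 0.1640, y = 0.3533
  C: x = 0.0650, y = 0.0913
  D: x = 0.3173, y = 0.1482
  E: x = 0.3157, y = 0.0821

x_B = 0.1640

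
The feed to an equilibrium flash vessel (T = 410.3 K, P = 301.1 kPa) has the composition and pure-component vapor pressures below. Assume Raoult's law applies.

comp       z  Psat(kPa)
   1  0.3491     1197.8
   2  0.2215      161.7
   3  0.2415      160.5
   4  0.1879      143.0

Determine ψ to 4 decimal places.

Raoult's law: Kᵢ = Pᵢˢᵃᵗ/P = Pᵢˢᵃᵗ/301.1.
  K_1 = 1197.8/301.1 = 3.978080, K_2 = 161.7/301.1 = 0.537031, K_3 = 160.5/301.1 = 0.533045, K_4 = 143.0/301.1 = 0.474925
Newton–Raphson from ψ = 0.49:
  ψ = 0.4900: g = 0.01104, g' = -0.7738 → ψ = 0.5043
  ψ = 0.5043: g = 0.00009, g' = -0.7614 → ψ = 0.5044
Converged at ψ = 0.5044.

ψ = 0.5044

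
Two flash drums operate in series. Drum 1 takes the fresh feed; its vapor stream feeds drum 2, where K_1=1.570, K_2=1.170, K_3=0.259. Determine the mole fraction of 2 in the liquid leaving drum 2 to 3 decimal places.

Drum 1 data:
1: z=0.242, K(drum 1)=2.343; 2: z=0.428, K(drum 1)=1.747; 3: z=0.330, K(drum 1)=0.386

x_2 (drum 2) = 0.460

Drum 1:
Rachford–Rice: g(ψ₁) = Σ zᵢ(Kᵢ−1)/(1+ψ₁(Kᵢ−1)) = 0.
Check two-phase: ΣzᵢKᵢ = 1.442 > 1 and Σzᵢ/Kᵢ = 1.203 > 1, so g(0) = 0.442 > 0 and g(1) = -0.203 < 0.
Newton–Raphson from ψ₁ = 0.66:
  ψ₁ = 0.660: g = 0.0458, g' = -0.581 → ψ₁ = 0.739
  ψ₁ = 0.739: g = -0.0016, g' = -0.626 → ψ₁ = 0.736
Converged at ψ₁ = 0.736.
Drum-1 compositions:
  1: x = 0.122, y = 0.285
  2: x = 0.276, y = 0.482
  3: x = 0.602, y = 0.232
Drum-2 feed = drum-1 vapor: z₂ = (0.2851, 0.4824, 0.2324).
Drum 2:
Newton–Raphson from ψ₂ = 0.34:
  ψ₂ = 0.340: g = -0.0166, g' = -0.306 → ψ₂ = 0.286
  ψ₂ = 0.286: g = -0.0005, g' = -0.287 → ψ₂ = 0.284
Converged at ψ₂ = 0.284.
  1: x = 0.245, y = 0.385
  2: x = 0.460, y = 0.538
  3: x = 0.294, y = 0.076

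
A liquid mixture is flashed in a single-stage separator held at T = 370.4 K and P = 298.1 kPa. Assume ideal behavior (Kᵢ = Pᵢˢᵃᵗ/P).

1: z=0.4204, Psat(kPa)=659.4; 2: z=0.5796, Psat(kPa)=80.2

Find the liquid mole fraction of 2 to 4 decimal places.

Raoult's law: Kᵢ = Pᵢˢᵃᵗ/P = Pᵢˢᵃᵗ/298.1.
  K_1 = 659.4/298.1 = 2.212009, K_2 = 80.2/298.1 = 0.269037
Rachford–Rice: g(ψ) = Σ zᵢ(Kᵢ−1)/(1+ψ(Kᵢ−1)) = 0.
Check two-phase: ΣzᵢKᵢ = 1.0859 > 1 and Σzᵢ/Kᵢ = 2.3444 > 1, so g(0) = 0.0859 > 0 and g(1) = -1.3444 < 0.
Binary case is linear: z₁(K₁−1)(1+ψ(K₂−1)) + z₂(K₂−1)(1+ψ(K₁−1)) = 0
⇒ ψ = [z₁(K₁−1)+z₂(K₂−1)] / [−(K₁−1)(K₂−1)] = 0.08586/0.88593 = 0.0969
Compositions from xᵢ = zᵢ/(1+ψ(Kᵢ−1)), yᵢ = Kᵢxᵢ:
  1: x = 0.3762, y = 0.8322
  2: x = 0.6238, y = 0.1678

x_2 = 0.6238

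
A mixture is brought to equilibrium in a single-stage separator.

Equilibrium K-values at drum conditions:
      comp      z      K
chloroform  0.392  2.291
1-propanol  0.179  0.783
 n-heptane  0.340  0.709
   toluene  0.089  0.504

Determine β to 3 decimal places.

Let β = V/F and solve Σ zᵢ(Kᵢ−1)/(1+β(Kᵢ−1)) = 0.
Check two-phase: ΣzᵢKᵢ = 1.324 > 1 and Σzᵢ/Kᵢ = 1.056 > 1, so g(0) = 0.324 > 0 and g(1) = -0.056 < 0.
Iterate (Newton) starting at β = 0.5:
  β = 0.500: g = 0.0895, g' = -0.330 → β = 0.771
  β = 0.771: g = 0.0079, g' = -0.282 → β = 0.799
Converged at β = 0.799.

β = 0.799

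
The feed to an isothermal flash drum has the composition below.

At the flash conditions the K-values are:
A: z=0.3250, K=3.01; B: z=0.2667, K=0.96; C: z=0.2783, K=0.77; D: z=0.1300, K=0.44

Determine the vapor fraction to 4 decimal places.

Rachford–Rice: g(ψ) = Σ zᵢ(Kᵢ−1)/(1+ψ(Kᵢ−1)) = 0.
Check two-phase: ΣzᵢKᵢ = 1.5058 > 1 and Σzᵢ/Kᵢ = 1.0427 > 1, so g(0) = 0.5058 > 0 and g(1) = -0.0427 < 0.
Newton iteration, ψ⁰ = 0.4:
  ψ = 0.4000: g = 0.18696, g' = -0.4895 → ψ = 0.7820
  ψ = 0.7820: g = 0.03543, g' = -0.3499 → ψ = 0.8832
  ψ = 0.8832: g = -0.00006, g' = -0.3537 → ψ = 0.8831
Converged at ψ = 0.8831.

ψ = 0.8831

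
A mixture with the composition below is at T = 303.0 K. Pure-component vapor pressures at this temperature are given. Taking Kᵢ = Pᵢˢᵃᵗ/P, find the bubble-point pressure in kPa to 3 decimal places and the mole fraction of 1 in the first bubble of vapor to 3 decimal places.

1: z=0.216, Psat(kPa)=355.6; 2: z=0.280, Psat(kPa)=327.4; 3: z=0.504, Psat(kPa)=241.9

Pbub = 290.399 kPa, y_1 = 0.264

At the bubble point ψ → 0, so ΣzᵢKᵢ = 1 with Kᵢ = Pᵢˢᵃᵗ/P ⇒ P = ΣzᵢPᵢˢᵃᵗ.
P = 0.216·355.6 + 0.280·327.4 + 0.504·241.9 = 290.399 kPa
yᵢ = zᵢPᵢˢᵃᵗ/P ⇒ y_1 = 0.216·355.6/290.399 = 0.264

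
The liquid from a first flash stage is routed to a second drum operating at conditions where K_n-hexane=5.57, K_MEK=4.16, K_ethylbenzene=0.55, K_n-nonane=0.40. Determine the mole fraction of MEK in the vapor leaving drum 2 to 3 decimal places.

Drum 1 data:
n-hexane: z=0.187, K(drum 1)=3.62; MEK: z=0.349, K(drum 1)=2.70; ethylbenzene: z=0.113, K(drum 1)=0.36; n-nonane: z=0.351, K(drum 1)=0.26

y_MEK (drum 2) = 0.424

Drum 1:
Let ψ₁ = V/F and solve Σ zᵢ(Kᵢ−1)/(1+ψ₁(Kᵢ−1)) = 0.
g(0) = ΣzᵢKᵢ − 1 = 0.751 and g(1) = 1 − Σzᵢ/Kᵢ = -0.845, so a root lies in (0, 1).
Newton–Raphson from ψ₁ = 0.5:
  ψ₁ = 0.500: g = 0.0142, g' = -1.120 → ψ₁ = 0.513
Converged at ψ₁ = 0.513.
Drum-1 compositions:
  n-hexane: x = 0.080, y = 0.289
  MEK: x = 0.186, y = 0.504
  ethylbenzene: x = 0.168, y = 0.061
  n-nonane: x = 0.566, y = 0.147
Drum-2 feed = drum-1 liquid: z₂ = (0.0798, 0.1865, 0.1682, 0.5655).
Drum 2:
Rachford–Rice: g(ψ₂) = Σ zᵢ(Kᵢ−1)/(1+ψ₂(Kᵢ−1)) = 0.
g(0) = ΣzᵢKᵢ − 1 = 0.539 and g(1) = 1 − Σzᵢ/Kᵢ = -0.779, so a root lies in (0, 1).
Newton iteration, ψ₂⁰ = 0.41:
  ψ₂ = 0.410: g = -0.1592, g' = -0.965 → ψ₂ = 0.245
  ψ₂ = 0.245: g = 0.0214, g' = -1.286 → ψ₂ = 0.262
Converged at ψ₂ = 0.262.
  n-hexane: x = 0.036, y = 0.202
  MEK: x = 0.102, y = 0.424
  ethylbenzene: x = 0.191, y = 0.105
  n-nonane: x = 0.671, y = 0.268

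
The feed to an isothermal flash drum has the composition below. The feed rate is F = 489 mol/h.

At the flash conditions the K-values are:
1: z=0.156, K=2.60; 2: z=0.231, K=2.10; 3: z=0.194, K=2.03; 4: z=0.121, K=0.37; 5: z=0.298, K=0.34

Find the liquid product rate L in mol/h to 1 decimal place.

Material balance + equilibrium reduce to Σ zᵢ(Kᵢ−1)/(1+β(Kᵢ−1)) = 0.
Check two-phase: ΣzᵢKᵢ = 1.431 > 1 and Σzᵢ/Kᵢ = 1.469 > 1, so g(0) = 0.431 > 0 and g(1) = -0.469 < 0.
Newton iteration, β⁰ = 0.5:
  β = 0.500: g = 0.0297, g' = -0.721 → β = 0.541
Converged at β = 0.541.
Then V = β·F = 0.5408·489 = 264.5 mol/h and L = F − V = 224.5 mol/h.

L = 224.5 mol/h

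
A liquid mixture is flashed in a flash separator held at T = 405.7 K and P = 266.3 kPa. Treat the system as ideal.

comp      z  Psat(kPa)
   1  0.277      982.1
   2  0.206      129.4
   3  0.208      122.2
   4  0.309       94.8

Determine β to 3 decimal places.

Raoult's law: Kᵢ = Pᵢˢᵃᵗ/P = Pᵢˢᵃᵗ/266.3.
  K_1 = 982.1/266.3 = 3.68795, K_2 = 129.4/266.3 = 0.48592, K_3 = 122.2/266.3 = 0.45888, K_4 = 94.8/266.3 = 0.35599
Material balance + equilibrium reduce to Σ zᵢ(Kᵢ−1)/(1+β(Kᵢ−1)) = 0.
Feasibility: ΣzᵢKᵢ = 1.327, Σzᵢ/Kᵢ = 1.820 — both > 1, two phases present.
Newton–Raphson from β = 0.55:
  β = 0.550: g = -0.3156, g' = -0.862 → β = 0.184
  β = 0.184: g = 0.0304, g' = -1.202 → β = 0.209
  β = 0.209: g = 0.0009, g' = -1.137 → β = 0.210
Converged at β = 0.210.

β = 0.210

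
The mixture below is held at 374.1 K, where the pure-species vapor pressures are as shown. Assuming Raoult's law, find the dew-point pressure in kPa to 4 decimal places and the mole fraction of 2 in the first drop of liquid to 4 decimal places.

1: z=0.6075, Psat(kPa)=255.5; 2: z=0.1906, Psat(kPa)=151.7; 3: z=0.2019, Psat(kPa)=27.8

At the dew point ψ → 1, so Σzᵢ/Kᵢ = 1 with Kᵢ = Pᵢˢᵃᵗ/P ⇒ 1/P = Σzᵢ/Pᵢˢᵃᵗ.
1/P = 0.6075/255.5 + 0.1906/151.7 + 0.2019/27.8 = 0.0108967 ⇒ P = 91.7708 kPa
xᵢ = zᵢP/Pᵢˢᵃᵗ ⇒ x_2 = 0.1906·91.7708/151.7 = 0.1153

Pdew = 91.7708 kPa, x_2 = 0.1153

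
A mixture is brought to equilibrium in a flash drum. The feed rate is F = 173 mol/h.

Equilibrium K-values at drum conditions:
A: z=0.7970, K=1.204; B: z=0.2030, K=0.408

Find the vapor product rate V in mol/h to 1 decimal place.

Rachford–Rice: g(V/F) = Σ zᵢ(Kᵢ−1)/(1+V/F(Kᵢ−1)) = 0.
Feasibility: ΣzᵢKᵢ = 1.0424, Σzᵢ/Kᵢ = 1.1595 — both > 1, two phases present.
Binary case is linear: z₁(K₁−1)(1+V/F(K₂−1)) + z₂(K₂−1)(1+V/F(K₁−1)) = 0
⇒ V/F = [z₁(K₁−1)+z₂(K₂−1)] / [−(K₁−1)(K₂−1)] = 0.04241/0.12077 = 0.3512
Then V = V/F·F = 0.3512·173 = 60.8 mol/h and L = F − V = 112.2 mol/h.

V = 60.8 mol/h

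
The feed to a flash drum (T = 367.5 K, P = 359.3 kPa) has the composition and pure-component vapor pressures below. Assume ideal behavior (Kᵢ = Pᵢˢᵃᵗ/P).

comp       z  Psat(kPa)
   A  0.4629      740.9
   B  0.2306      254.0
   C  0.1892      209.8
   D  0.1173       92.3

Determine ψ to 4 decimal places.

Raoult's law: Kᵢ = Pᵢˢᵃᵗ/P = Pᵢˢᵃᵗ/359.3.
  K_A = 740.9/359.3 = 2.062065, K_B = 254.0/359.3 = 0.706930, K_C = 209.8/359.3 = 0.583913, K_D = 92.3/359.3 = 0.256888
Material balance + equilibrium reduce to Σ zᵢ(Kᵢ−1)/(1+ψ(Kᵢ−1)) = 0.
Check two-phase: ΣzᵢKᵢ = 1.2582 > 1 and Σzᵢ/Kᵢ = 1.3313 > 1, so g(0) = 0.2582 > 0 and g(1) = -0.3313 < 0.
Newton–Raphson from ψ = 0.53:
  ψ = 0.5300: g = -0.01025, g' = -0.4717 → ψ = 0.5083
  ψ = 0.5083: g = -0.00005, g' = -0.4675 → ψ = 0.5082
Converged at ψ = 0.5082.

ψ = 0.5082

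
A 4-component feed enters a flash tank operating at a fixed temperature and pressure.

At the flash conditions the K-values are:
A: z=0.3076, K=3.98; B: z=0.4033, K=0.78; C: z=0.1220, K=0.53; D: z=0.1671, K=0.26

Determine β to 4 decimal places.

β = 0.4962

Rachford–Rice: g(β) = Σ zᵢ(Kᵢ−1)/(1+β(Kᵢ−1)) = 0.
Feasibility: ΣzᵢKᵢ = 1.6469, Σzᵢ/Kᵢ = 1.4672 — both > 1, two phases present.
Newton iteration, β⁰ = 0.62:
  β = 0.6200: g = -0.09024, g' = -0.7291 → β = 0.4962
Converged at β = 0.4962.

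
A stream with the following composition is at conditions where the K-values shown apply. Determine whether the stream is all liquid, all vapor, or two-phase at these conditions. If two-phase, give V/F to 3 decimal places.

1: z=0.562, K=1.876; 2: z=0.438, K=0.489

two-phase, V/F = 0.600

ΣzᵢKᵢ = 1.268; Σzᵢ/Kᵢ = 1.195.
Both exceed 1, so a two-phase solution exists.
Let ψ = V/F and solve Σ zᵢ(Kᵢ−1)/(1+ψ(Kᵢ−1)) = 0.
Newton–Raphson from ψ = 0.5:
  ψ = 0.500: g = 0.0417, g' = -0.415 → ψ = 0.601
  ψ = 0.601: g = -0.0003, g' = -0.423 → ψ = 0.600
Converged at ψ = 0.600.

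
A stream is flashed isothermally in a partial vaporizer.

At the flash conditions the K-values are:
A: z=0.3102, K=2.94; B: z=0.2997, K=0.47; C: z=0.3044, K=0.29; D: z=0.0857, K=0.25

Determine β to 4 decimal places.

Material balance + equilibrium reduce to Σ zᵢ(Kᵢ−1)/(1+β(Kᵢ−1)) = 0.
Feasibility: ΣzᵢKᵢ = 1.1625, Σzᵢ/Kᵢ = 2.1356 — both > 1, two phases present.
Newton–Raphson from β = 0.5:
  β = 0.5000: g = -0.34855, g' = -0.9489 → β = 0.1327
  β = 0.1327: g = -0.00224, g' = -1.0823 → β = 0.1306
Converged at β = 0.1306.

β = 0.1306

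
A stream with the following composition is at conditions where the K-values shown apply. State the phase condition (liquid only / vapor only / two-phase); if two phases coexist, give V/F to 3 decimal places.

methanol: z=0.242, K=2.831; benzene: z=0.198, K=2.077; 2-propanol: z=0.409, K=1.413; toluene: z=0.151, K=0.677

ΣzᵢKᵢ = 1.776; Σzᵢ/Kᵢ = 0.693.
Since Σzᵢ/Kᵢ < 1 the mixture is above its dew point — single vapor phase.

vapor only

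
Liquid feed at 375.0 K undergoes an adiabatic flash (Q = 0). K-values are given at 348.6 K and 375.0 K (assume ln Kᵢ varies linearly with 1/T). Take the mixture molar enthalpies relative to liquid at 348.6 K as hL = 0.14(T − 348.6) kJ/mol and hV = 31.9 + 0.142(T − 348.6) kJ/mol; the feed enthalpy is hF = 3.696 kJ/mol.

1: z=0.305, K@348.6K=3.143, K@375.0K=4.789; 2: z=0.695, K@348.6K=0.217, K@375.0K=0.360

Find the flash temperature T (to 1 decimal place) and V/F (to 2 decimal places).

Adiabatic flash: solve Rachford–Rice at each trial T, then check hF = ψ·hV(T) + (1−ψ)·hL(T).
  T = 348.6 K: K = (3.143, 0.217), RR gives ψ = 0.065, H_out = 2.080 kJ/mol
  T = 375.0 K: K = (4.789, 0.360), RR gives ψ = 0.293, H_out = 13.063 kJ/mol
  T = 361.8 K: K = (3.910, 0.282), RR gives ψ = 0.186, H_out = 7.786 kJ/mol
  T = 355.2 K: K = (3.513, 0.248), RR gives ψ = 0.129, H_out = 5.040 kJ/mol
  T = 351.9 K: K = (3.324, 0.232), RR gives ψ = 0.098, H_out = 3.595 kJ/mol
  T = 353.5 K: K = (3.415, 0.240), RR gives ψ = 0.113, H_out = 4.303 kJ/mol
Linear interpolation between T = 351.9 (H_out = 3.595) and T = 353.5 (H_out = 4.303) on hF = 3.696 gives T ≈ 352.1 K, at which ψ = 0.10.

T = 352.1 K, V/F = 0.10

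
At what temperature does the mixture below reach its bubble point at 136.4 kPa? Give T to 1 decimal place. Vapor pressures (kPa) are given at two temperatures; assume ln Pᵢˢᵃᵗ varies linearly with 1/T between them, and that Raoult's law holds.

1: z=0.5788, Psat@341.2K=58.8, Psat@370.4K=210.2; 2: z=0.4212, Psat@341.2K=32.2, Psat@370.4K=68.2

Bubble-point temperature: ΣzᵢPᵢˢᵃᵗ(T) = P. Interpolate ln Pᵢˢᵃᵗ = aᵢ + bᵢ/T.
  T = 341.2 K: ΣzᵢPᵢˢᵃᵗ = 47.60 kPa
  T = 370.4 K: ΣzᵢPᵢˢᵃᵗ = 150.39 kPa
  T = 355.8 K: ΣzᵢPᵢˢᵃᵗ = 86.10 kPa
  T = 363.1 K: ΣzᵢPᵢˢᵃᵗ = 114.28 kPa
  T = 366.8 K: ΣzᵢPᵢˢᵃᵗ = 131.48 kPa
  T = 368.6 K: ΣzᵢPᵢˢᵃᵗ = 140.66 kPa
Interpolating between 366.8 K and 368.6 K gives T ≈ 367.8 K.

T = 367.8 K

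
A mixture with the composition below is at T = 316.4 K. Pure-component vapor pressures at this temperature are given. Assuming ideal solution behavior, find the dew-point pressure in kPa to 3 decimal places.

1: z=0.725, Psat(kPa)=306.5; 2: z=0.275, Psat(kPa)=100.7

At the dew point ψ → 1, so Σzᵢ/Kᵢ = 1 with Kᵢ = Pᵢˢᵃᵗ/P ⇒ 1/P = Σzᵢ/Pᵢˢᵃᵗ.
1/P = 0.725/306.5 + 0.275/100.7 = 0.005096 ⇒ P = 196.221 kPa

Pdew = 196.221 kPa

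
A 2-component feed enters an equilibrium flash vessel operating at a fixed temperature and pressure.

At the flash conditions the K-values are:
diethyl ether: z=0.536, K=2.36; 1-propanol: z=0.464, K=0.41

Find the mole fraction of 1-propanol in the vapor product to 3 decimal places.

Binary case is linear: z₁(K₁−1)(1+ψ(K₂−1)) + z₂(K₂−1)(1+ψ(K₁−1)) = 0
⇒ ψ = [z₁(K₁−1)+z₂(K₂−1)] / [−(K₁−1)(K₂−1)] = 0.4552/0.8024 = 0.567
Compositions from xᵢ = zᵢ/(1+ψ(Kᵢ−1)), yᵢ = Kᵢxᵢ:
  diethyl ether: x = 0.303, y = 0.714
  1-propanol: x = 0.697, y = 0.286

y_1-propanol = 0.286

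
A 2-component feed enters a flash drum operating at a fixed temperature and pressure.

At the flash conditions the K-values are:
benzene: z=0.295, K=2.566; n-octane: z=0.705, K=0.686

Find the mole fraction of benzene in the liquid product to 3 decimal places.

Let ψ = V/F and solve Σ zᵢ(Kᵢ−1)/(1+ψ(Kᵢ−1)) = 0.
Check two-phase: ΣzᵢKᵢ = 1.241 > 1 and Σzᵢ/Kᵢ = 1.143 > 1, so g(0) = 0.241 > 0 and g(1) = -0.143 < 0.
Binary case is linear: z₁(K₁−1)(1+ψ(K₂−1)) + z₂(K₂−1)(1+ψ(K₁−1)) = 0
⇒ ψ = [z₁(K₁−1)+z₂(K₂−1)] / [−(K₁−1)(K₂−1)] = 0.2406/0.4917 = 0.489
Compositions from xᵢ = zᵢ/(1+ψ(Kᵢ−1)), yᵢ = Kᵢxᵢ:
  benzene: x = 0.167, y = 0.429
  n-octane: x = 0.833, y = 0.571

x_benzene = 0.167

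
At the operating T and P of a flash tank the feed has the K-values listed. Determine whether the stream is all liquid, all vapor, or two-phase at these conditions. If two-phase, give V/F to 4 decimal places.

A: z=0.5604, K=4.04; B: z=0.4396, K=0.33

ΣzᵢKᵢ = 2.4091; Σzᵢ/Kᵢ = 1.4708.
Both exceed 1, so a two-phase solution exists.
Material balance + equilibrium reduce to Σ zᵢ(Kᵢ−1)/(1+ψ(Kᵢ−1)) = 0.
Newton–Raphson from ψ = 0.5:
  ψ = 0.5000: g = 0.23313, g' = -1.2618 → ψ = 0.6848
  ψ = 0.6848: g = 0.00861, g' = -1.2191 → ψ = 0.6918
Converged at ψ = 0.6918.

two-phase, V/F = 0.6918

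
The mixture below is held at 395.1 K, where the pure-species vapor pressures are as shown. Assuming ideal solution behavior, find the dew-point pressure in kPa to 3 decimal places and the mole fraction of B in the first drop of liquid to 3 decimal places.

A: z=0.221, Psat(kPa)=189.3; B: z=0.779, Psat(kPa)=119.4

At the dew point ψ → 1, so Σzᵢ/Kᵢ = 1 with Kᵢ = Pᵢˢᵃᵗ/P ⇒ 1/P = Σzᵢ/Pᵢˢᵃᵗ.
1/P = 0.221/189.3 + 0.779/119.4 = 0.007692 ⇒ P = 130.009 kPa
xᵢ = zᵢP/Pᵢˢᵃᵗ ⇒ x_B = 0.779·130.009/119.4 = 0.848

Pdew = 130.009 kPa, x_B = 0.848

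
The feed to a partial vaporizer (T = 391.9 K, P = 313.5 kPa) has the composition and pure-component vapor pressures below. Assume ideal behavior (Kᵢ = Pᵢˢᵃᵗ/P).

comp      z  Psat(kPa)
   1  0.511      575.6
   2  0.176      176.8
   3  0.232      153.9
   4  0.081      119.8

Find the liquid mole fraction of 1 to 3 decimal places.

Raoult's law: Kᵢ = Pᵢˢᵃᵗ/P = Pᵢˢᵃᵗ/313.5.
  K_1 = 575.6/313.5 = 1.83604, K_2 = 176.8/313.5 = 0.56396, K_3 = 153.9/313.5 = 0.49091, K_4 = 119.8/313.5 = 0.38214
Material balance + equilibrium reduce to Σ zᵢ(Kᵢ−1)/(1+ψ(Kᵢ−1)) = 0.
Check two-phase: ΣzᵢKᵢ = 1.182 > 1 and Σzᵢ/Kᵢ = 1.275 > 1, so g(0) = 0.182 > 0 and g(1) = -0.275 < 0.
Iterate (Newton) starting at ψ = 0.46:
  ψ = 0.460: g = -0.0116, g' = -0.402 → ψ = 0.431
Converged at ψ = 0.431.
Compositions from xᵢ = zᵢ/(1+ψ(Kᵢ−1)), yᵢ = Kᵢxᵢ:
  1: x = 0.376, y = 0.690
  2: x = 0.217, y = 0.122
  3: x = 0.297, y = 0.146
  4: x = 0.110, y = 0.042

x_1 = 0.376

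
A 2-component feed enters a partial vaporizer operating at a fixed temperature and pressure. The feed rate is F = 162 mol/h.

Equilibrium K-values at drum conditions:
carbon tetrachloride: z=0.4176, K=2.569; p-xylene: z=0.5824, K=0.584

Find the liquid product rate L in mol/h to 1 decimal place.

Rachford–Rice: g(ψ) = Σ zᵢ(Kᵢ−1)/(1+ψ(Kᵢ−1)) = 0.
Feasibility: ΣzᵢKᵢ = 1.4129, Σzᵢ/Kᵢ = 1.1598 — both > 1, two phases present.
Iterate (Newton) starting at ψ = 0.47:
  ψ = 0.4700: g = 0.07596, g' = -0.4963 → ψ = 0.6230
  ψ = 0.6230: g = 0.00428, g' = -0.4465 → ψ = 0.6326
  ψ = 0.6326: g = 0.00001, g' = -0.4446 → ψ = 0.6327
Converged at ψ = 0.6327.
Then V = ψ·F = 0.6327·162 = 102.5 mol/h and L = F − V = 59.5 mol/h.

L = 59.5 mol/h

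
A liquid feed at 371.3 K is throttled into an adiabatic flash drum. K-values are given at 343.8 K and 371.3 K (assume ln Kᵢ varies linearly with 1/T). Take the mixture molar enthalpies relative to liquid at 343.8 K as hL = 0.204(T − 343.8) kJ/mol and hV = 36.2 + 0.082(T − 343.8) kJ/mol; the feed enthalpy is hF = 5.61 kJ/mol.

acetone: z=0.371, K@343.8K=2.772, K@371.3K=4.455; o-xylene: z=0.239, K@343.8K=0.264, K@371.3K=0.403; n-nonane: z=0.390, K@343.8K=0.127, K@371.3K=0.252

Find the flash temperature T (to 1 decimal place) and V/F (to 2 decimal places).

T = 347.2 K, V/F = 0.14

Adiabatic flash: solve Rachford–Rice at each trial T, then check hF = ψ·hV(T) + (1−ψ)·hL(T).
  T = 343.8 K: K = (2.772, 0.264, 0.127), RR gives ψ = 0.097, H_out = 3.500 kJ/mol
  T = 371.3 K: K = (4.455, 0.403, 0.252), RR gives ψ = 0.353, H_out = 17.212 kJ/mol
  T = 357.6 K: K = (3.549, 0.329, 0.181), RR gives ψ = 0.239, H_out = 11.062 kJ/mol
  T = 350.7 K: K = (3.144, 0.295, 0.152), RR gives ψ = 0.174, H_out = 7.552 kJ/mol
  T = 347.2 K: K = (2.951, 0.279, 0.139), RR gives ψ = 0.137, H_out = 5.582 kJ/mol
  T = 348.9 K: K = (3.044, 0.287, 0.145), RR gives ψ = 0.155, H_out = 6.558 kJ/mol
Linear interpolation between T = 347.2 (H_out = 5.582) and T = 348.9 (H_out = 6.558) on hF = 5.61 gives T ≈ 347.2 K, at which ψ = 0.14.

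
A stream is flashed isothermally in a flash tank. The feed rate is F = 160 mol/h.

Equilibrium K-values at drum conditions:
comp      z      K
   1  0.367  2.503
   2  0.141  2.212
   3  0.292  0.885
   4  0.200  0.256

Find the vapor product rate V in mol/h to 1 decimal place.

Rachford–Rice: g(V/F) = Σ zᵢ(Kᵢ−1)/(1+V/F(Kᵢ−1)) = 0.
g(0) = ΣzᵢKᵢ − 1 = 0.540 and g(1) = 1 − Σzᵢ/Kᵢ = -0.322, so a root lies in (0, 1).
Newton–Raphson from V/F = 0.5:
  V/F = 0.500: g = 0.1488, g' = -0.636 → V/F = 0.734
  V/F = 0.734: g = -0.0118, g' = -0.787 → V/F = 0.719
Converged at V/F = 0.719.
Then V = V/F·F = 0.7188·160 = 115.0 mol/h and L = F − V = 45.0 mol/h.

V = 115.0 mol/h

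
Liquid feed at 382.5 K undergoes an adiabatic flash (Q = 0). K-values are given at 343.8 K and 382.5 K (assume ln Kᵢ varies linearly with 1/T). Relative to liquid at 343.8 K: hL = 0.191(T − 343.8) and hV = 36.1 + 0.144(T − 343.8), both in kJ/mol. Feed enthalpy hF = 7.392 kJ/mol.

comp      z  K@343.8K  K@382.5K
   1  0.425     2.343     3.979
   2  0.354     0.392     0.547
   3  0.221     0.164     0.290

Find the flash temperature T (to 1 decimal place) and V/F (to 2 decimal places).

T = 345.1 K, V/F = 0.20

Adiabatic flash: solve Rachford–Rice at each trial T, then check hF = ψ·hV(T) + (1−ψ)·hL(T).
  T = 343.8 K: K = (2.343, 0.392, 0.164), RR gives ψ = 0.181, H_out = 6.518 kJ/mol
  T = 382.5 K: K = (3.979, 0.547, 0.290), RR gives ψ = 0.559, H_out = 26.559 kJ/mol
  T = 363.1 K: K = (3.095, 0.467, 0.221), RR gives ψ = 0.395, H_out = 17.573 kJ/mol
  T = 353.5 K: K = (2.705, 0.429, 0.191), RR gives ψ = 0.300, H_out = 12.530 kJ/mol
  T = 348.6 K: K = (2.518, 0.410, 0.177), RR gives ψ = 0.243, H_out = 9.647 kJ/mol
  T = 346.2 K: K = (2.430, 0.401, 0.171), RR gives ψ = 0.213, H_out = 8.126 kJ/mol
Linear interpolation between T = 343.8 (H_out = 6.518) and T = 346.2 (H_out = 8.126) on hF = 7.392 gives T ≈ 345.1 K, at which ψ = 0.20.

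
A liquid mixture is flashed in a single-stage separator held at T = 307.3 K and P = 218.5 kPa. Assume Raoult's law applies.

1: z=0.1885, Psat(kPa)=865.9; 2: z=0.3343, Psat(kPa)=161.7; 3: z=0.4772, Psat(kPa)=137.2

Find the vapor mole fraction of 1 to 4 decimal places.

Raoult's law: Kᵢ = Pᵢˢᵃᵗ/P = Pᵢˢᵃᵗ/218.5.
  K_1 = 865.9/218.5 = 3.962929, K_2 = 161.7/218.5 = 0.740046, K_3 = 137.2/218.5 = 0.627918
Iterate (Newton) starting at ψ = 0.5:
  ψ = 0.5000: g = -0.09295, g' = -0.3983 → ψ = 0.2666
  ψ = 0.2666: g = 0.02153, g' = -0.6240 → ψ = 0.3011
  ψ = 0.3011: g = 0.00091, g' = -0.5726 → ψ = 0.3027
Converged at ψ = 0.3027.
Compositions from xᵢ = zᵢ/(1+ψ(Kᵢ−1)), yᵢ = Kᵢxᵢ:
  1: x = 0.0994, y = 0.3938
  2: x = 0.3629, y = 0.2685
  3: x = 0.5378, y = 0.3377

y_1 = 0.3938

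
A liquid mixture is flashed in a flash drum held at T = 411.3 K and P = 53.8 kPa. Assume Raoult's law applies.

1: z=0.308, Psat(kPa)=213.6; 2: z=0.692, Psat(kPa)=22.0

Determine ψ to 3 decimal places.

Raoult's law: Kᵢ = Pᵢˢᵃᵗ/P = Pᵢˢᵃᵗ/53.8.
  K_1 = 213.6/53.8 = 3.97026, K_2 = 22.0/53.8 = 0.40892
Newton–Raphson from ψ = 0.53:
  ψ = 0.530: g = -0.2402, g' = -0.923 → ψ = 0.270
  ψ = 0.270: g = 0.0214, g' = -1.180 → ψ = 0.288
Converged at ψ = 0.288.

ψ = 0.288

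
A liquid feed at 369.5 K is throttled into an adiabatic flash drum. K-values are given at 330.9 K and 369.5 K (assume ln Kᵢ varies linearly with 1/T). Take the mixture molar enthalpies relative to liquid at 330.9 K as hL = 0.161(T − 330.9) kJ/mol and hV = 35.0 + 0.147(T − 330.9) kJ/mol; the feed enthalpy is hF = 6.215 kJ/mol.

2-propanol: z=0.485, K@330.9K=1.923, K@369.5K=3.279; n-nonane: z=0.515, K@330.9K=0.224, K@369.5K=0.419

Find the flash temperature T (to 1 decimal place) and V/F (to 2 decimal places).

T = 335.5 K, V/F = 0.16

Adiabatic flash: solve Rachford–Rice at each trial T, then check hF = ψ·hV(T) + (1−ψ)·hL(T).
  T = 330.9 K: K = (1.923, 0.224), RR gives ψ = 0.067, H_out = 2.346 kJ/mol
  T = 369.5 K: K = (3.279, 0.419), RR gives ψ = 0.609, H_out = 27.193 kJ/mol
  T = 350.2 K: K = (2.548, 0.312), RR gives ψ = 0.372, H_out = 16.027 kJ/mol
  T = 340.5 K: K = (2.221, 0.265), RR gives ψ = 0.238, H_out = 9.853 kJ/mol
  T = 335.7 K: K = (2.069, 0.244), RR gives ψ = 0.160, H_out = 6.351 kJ/mol
  T = 333.3 K: K = (1.995, 0.234), RR gives ψ = 0.116, H_out = 4.425 kJ/mol
Linear interpolation between T = 333.3 (H_out = 4.425) and T = 335.7 (H_out = 6.351) on hF = 6.215 gives T ≈ 335.5 K, at which ψ = 0.16.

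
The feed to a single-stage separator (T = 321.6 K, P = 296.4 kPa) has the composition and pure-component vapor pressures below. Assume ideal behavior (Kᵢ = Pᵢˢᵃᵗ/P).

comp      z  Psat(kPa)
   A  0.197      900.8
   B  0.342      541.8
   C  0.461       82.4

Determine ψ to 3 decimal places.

Raoult's law: Kᵢ = Pᵢˢᵃᵗ/P = Pᵢˢᵃᵗ/296.4.
  K_A = 900.8/296.4 = 3.03914, K_B = 541.8/296.4 = 1.82794, K_C = 82.4/296.4 = 0.27800
Iterate (Newton) starting at ψ = 0.5:
  ψ = 0.500: g = -0.1217, g' = -0.907 → ψ = 0.366
  ψ = 0.366: g = -0.0048, g' = -0.851 → ψ = 0.360
Converged at ψ = 0.360.

ψ = 0.360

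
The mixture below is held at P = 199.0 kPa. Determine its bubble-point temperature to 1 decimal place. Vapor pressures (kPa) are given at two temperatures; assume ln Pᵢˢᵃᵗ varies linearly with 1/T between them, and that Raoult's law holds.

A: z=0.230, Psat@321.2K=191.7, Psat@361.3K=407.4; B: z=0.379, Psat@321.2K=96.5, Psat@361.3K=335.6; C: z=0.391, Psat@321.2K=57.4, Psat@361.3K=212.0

Bubble-point temperature: ΣzᵢPᵢˢᵃᵗ(T) = P. Interpolate ln Pᵢˢᵃᵗ = aᵢ + bᵢ/T.
  T = 321.2 K: ΣzᵢPᵢˢᵃᵗ = 103.11 kPa
  T = 361.3 K: ΣzᵢPᵢˢᵃᵗ = 303.79 kPa
  T = 341.2 K: ΣzᵢPᵢˢᵃᵗ = 181.04 kPa
  T = 351.2 K: ΣzᵢPᵢˢᵃᵗ = 235.56 kPa
  T = 346.2 K: ΣzᵢPᵢˢᵃᵗ = 206.81 kPa
  T = 343.7 K: ΣzᵢPᵢˢᵃᵗ = 193.57 kPa
Interpolating between 343.7 K and 346.2 K gives T ≈ 344.7 K.

T = 344.7 K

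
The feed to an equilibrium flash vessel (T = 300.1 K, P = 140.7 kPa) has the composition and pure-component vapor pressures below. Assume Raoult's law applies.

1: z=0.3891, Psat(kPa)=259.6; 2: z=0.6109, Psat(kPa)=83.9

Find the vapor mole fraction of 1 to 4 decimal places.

Raoult's law: Kᵢ = Pᵢˢᵃᵗ/P = Pᵢˢᵃᵗ/140.7.
  K_1 = 259.6/140.7 = 1.845060, K_2 = 83.9/140.7 = 0.596304
Let β = V/F and solve Σ zᵢ(Kᵢ−1)/(1+β(Kᵢ−1)) = 0.
g(0) = ΣzᵢKᵢ − 1 = 0.0822 and g(1) = 1 − Σzᵢ/Kᵢ = -0.2354, so a root lies in (0, 1).
Newton iteration, β⁰ = 0.48:
  β = 0.4800: g = -0.07197, g' = -0.2938 → β = 0.2351
  β = 0.2351: g = 0.00185, g' = -0.3149 → β = 0.2409
Converged at β = 0.2409.
Compositions from xᵢ = zᵢ/(1+β(Kᵢ−1)), yᵢ = Kᵢxᵢ:
  1: x = 0.3233, y = 0.5965
  2: x = 0.6767, y = 0.4035

y_1 = 0.5965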